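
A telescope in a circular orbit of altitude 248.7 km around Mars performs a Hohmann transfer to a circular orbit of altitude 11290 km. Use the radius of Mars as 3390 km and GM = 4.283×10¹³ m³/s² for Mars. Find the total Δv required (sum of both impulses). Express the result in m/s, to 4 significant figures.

Δv_total ≈ 1544 m/s

r₁ = 3390 + 248.7 = 3638.7 km = 3.6387×10⁶ m.
r₂ = 3390 + 11290 = 14680 km = 1.4680×10⁷ m.
Transfer ellipse a_t = (r₁ + r₂)/2 = 9.159×10⁶ m.
At r₁: circular v_c1 = √(μ/r₁) = 3431 m/s; transfer-periapsis v_p = √[μ(2/r₁ − 1/a_t)] = 4343 m/s.
Δv₁ = v_p − v_c1 = 912.6 m/s.
At r₂: circular v_c2 = √(μ/r₂) = 1708 m/s; transfer-apoapsis v_a = √[μ(2/r₂ − 1/a_t)] = 1077 m/s.
Δv₂ = v_c2 − v_a = 631.5 m/s.
Total Δv = Δv₁ + Δv₂ = 1544 m/s.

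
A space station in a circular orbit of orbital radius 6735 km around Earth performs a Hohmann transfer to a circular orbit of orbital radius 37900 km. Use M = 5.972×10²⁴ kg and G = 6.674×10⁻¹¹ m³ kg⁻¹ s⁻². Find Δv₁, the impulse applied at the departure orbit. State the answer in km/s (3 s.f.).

Δv ≈ 2.33 km/s

μ = GM = 6.674×10⁻¹¹ × 5.972×10²⁴ = 3.986×10¹⁴ m³/s².
r₁ = 6735 km = 6.735×10⁶ m.
r₂ = 37900 km = 3.790×10⁷ m.
Transfer ellipse a_t = (r₁ + r₂)/2 = 2.232×10⁷ m.
At r₁: circular v_c1 = √(μ/r₁) = 7693 m/s; transfer-perigee v_p = √[μ(2/r₁ − 1/a_t)] = 10020 m/s.
Δv₁ = v_p − v_c1 = 2332 m/s.
= 2.332 km/s.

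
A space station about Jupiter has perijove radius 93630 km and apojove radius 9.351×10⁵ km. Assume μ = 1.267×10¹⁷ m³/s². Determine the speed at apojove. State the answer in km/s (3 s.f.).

v ≈ 4.97 km/s

Semi-major axis a = (r_p + r_a)/2 = 5.1436×10⁵ km = 5.144×10⁸ m.
Vis-viva: v² = μ(2/r − 1/a) = 1.267×10¹⁷ × (2.139×10⁻⁹ − 1.944×10⁻⁹) = 2.466×10⁷ m²/s².
v = 4966 m/s = 4.966 km/s.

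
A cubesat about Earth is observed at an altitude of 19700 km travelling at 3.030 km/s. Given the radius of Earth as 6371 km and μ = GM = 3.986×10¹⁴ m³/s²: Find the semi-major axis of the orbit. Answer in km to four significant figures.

a ≈ 18630 km

r = 6371 + 19700 = 26071 km = 2.607×10⁷ m.
Vis-viva rearranged: 1/a = 2/r − v²/μ = 7.671×10⁻⁸ − 2.303×10⁻⁸ = 5.368×10⁻⁸ m⁻¹.
a = 1.863×10⁷ m = 18629 km.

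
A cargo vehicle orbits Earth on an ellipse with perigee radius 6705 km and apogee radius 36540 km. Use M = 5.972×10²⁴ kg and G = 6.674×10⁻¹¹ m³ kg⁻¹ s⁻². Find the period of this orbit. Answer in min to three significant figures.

T ≈ 527 min

μ = GM = 6.674×10⁻¹¹ × 5.972×10²⁴ = 3.986×10¹⁴ m³/s².
Semi-major axis a = (r_p + r_a)/2 = (6705.0 + 36540)/2 = 21622 km = 2.162×10⁷ m.
By Kepler's third law T = 2π√(a³/μ) = 2π × 5.036×10³ = 3.164×10⁴ s.
= 527.4 min.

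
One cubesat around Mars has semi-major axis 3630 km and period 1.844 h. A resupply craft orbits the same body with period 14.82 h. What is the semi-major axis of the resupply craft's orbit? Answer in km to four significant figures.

a₂ ≈ 14560 km

Kepler's third law: a³ ∝ T², so a₂ = a₁ (T₂/T₁)^(2/3).
T₂/T₁ = 8.037, (T₂/T₁)^(2/3) = 4.012.
a₂ = 3630 × 4.012 = 14560 km.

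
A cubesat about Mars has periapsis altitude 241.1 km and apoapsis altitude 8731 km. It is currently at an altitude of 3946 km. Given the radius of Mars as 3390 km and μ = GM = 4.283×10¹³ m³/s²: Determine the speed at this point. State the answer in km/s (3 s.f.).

r_p = 3390 + 241.1 = 3631.1 km = 3.6311×10⁶ m.
r_a = 3390 + 8731 = 12121 km = 1.2121×10⁷ m.
r = 3390 + 3946 = 7336.0 km = 7.336×10⁶ m.
Semi-major axis a = (r_p + r_a)/2 = 7876.1 km = 7.876×10⁶ m.
Vis-viva: v² = μ(2/r − 1/a) = 4.283×10¹³ × (2.726×10⁻⁷ − 1.270×10⁻⁷) = 6.239×10⁶ m²/s².
v = 2498 m/s = 2.498 km/s.

v ≈ 2.50 km/s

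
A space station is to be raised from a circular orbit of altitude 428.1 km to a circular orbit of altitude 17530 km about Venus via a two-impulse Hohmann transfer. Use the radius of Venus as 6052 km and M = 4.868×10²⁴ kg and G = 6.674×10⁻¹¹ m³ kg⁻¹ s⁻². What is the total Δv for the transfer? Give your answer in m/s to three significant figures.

Δv_total ≈ 3060 m/s

μ = GM = 6.674×10⁻¹¹ × 4.868×10²⁴ = 3.249×10¹⁴ m³/s².
r₁ = 6052 + 428.1 = 6480.1 km = 6.4801×10⁶ m.
r₂ = 6052 + 17530 = 23582 km = 2.3582×10⁷ m.
Transfer ellipse a_t = (r₁ + r₂)/2 = 1.503×10⁷ m.
At r₁: circular v_c1 = √(μ/r₁) = 7081 m/s; transfer-periapsis v_p = √[μ(2/r₁ − 1/a_t)] = 8869 m/s.
Δv₁ = v_p − v_c1 = 1788 m/s.
At r₂: circular v_c2 = √(μ/r₂) = 3712 m/s; transfer-apoapsis v_a = √[μ(2/r₂ − 1/a_t)] = 2437 m/s.
Δv₂ = v_c2 − v_a = 1275 m/s.
Total Δv = Δv₁ + Δv₂ = 3063 m/s.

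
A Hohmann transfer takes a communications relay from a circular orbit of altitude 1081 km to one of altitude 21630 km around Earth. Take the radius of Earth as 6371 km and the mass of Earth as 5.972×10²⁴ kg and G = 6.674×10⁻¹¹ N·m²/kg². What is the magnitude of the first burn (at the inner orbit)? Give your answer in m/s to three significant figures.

μ = GM = 6.674×10⁻¹¹ × 5.972×10²⁴ = 3.986×10¹⁴ m³/s².
r₁ = 6371 + 1081 = 7452.0 km = 7.4520×10⁶ m.
r₂ = 6371 + 21630 = 28001 km = 2.8001×10⁷ m.
Transfer ellipse a_t = (r₁ + r₂)/2 = 1.773×10⁷ m.
At r₁: circular v_c1 = √(μ/r₁) = 7313 m/s; transfer-perigee v_p = √[μ(2/r₁ − 1/a_t)] = 9192 m/s.
Δv₁ = v_p − v_c1 = 1878 m/s.

Δv ≈ 1880 m/s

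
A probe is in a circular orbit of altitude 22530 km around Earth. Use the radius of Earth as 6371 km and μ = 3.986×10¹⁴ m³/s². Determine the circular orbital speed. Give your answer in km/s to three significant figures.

r = 6371 + 22530 = 28901 km = 2.8901×10⁷ m.
For a circular orbit v = √(μ/r) = √(3.986×10¹⁴ / 2.890×10⁷) = √(1.379×10⁷) = 3714 m/s.
That is 3.714 km/s.

v ≈ 3.71 km/s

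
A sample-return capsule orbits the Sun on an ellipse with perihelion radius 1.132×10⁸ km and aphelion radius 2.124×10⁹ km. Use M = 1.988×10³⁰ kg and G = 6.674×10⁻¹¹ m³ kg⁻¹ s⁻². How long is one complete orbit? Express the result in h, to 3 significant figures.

T ≈ 179000 h

μ = GM = 6.674×10⁻¹¹ × 1.988×10³⁰ = 1.327×10²⁰ m³/s².
Semi-major axis a = (r_p + r_a)/2 = (1.1320×10⁸ + 2.1240×10⁹)/2 = 1.1186×10⁹ km = 1.119×10¹² m.
By Kepler's third law T = 2π√(a³/μ) = 2π × 1.027×10⁸ = 6.453×10⁸ s.
= 1.793×10⁵ h.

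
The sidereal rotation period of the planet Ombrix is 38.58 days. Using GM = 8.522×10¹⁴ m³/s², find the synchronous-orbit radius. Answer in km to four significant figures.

r_sync ≈ 6.213×10⁵ km

T = 38.58 days = 3.333×10⁶ s.
A synchronous orbit has period T, so by Kepler's third law a = (μT²/4π²)^(1/3).
μT²/4π² = 8.522×10¹⁴ × (3.333×10⁶)² / 39.48 = 2.398×10²⁶ m³.
a = 6.213×10⁸ m = 6.2131×10⁵ km.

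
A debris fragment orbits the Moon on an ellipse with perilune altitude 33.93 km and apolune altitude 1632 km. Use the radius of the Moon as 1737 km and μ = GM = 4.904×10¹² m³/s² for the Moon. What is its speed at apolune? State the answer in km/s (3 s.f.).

v ≈ 1.00 km/s

r_p = 1737 + 33.93 = 1770.9 km = 1.7709×10⁶ m.
r_a = 1737 + 1632 = 3369.0 km = 3.3690×10⁶ m.
Semi-major axis a = (r_p + r_a)/2 = 2570.0 km = 2.570×10⁶ m.
Vis-viva: v² = μ(2/r − 1/a) = 4.904×10¹² × (5.936×10⁻⁷ − 3.891×10⁻⁷) = 1.003×10⁶ m²/s².
v = 1002 m/s = 1.002 km/s.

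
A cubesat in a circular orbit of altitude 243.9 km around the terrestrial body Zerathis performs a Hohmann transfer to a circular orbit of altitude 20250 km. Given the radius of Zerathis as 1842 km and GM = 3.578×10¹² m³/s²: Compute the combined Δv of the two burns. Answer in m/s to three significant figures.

r₁ = 1842 + 243.9 = 2085.9 km = 2.0859×10⁶ m.
r₂ = 1842 + 20250 = 22092 km = 2.2092×10⁷ m.
Transfer ellipse a_t = (r₁ + r₂)/2 = 1.209×10⁷ m.
At r₁: circular v_c1 = √(μ/r₁) = 1310 m/s; transfer-periapsis v_p = √[μ(2/r₁ − 1/a_t)] = 1771 m/s.
Δv₁ = v_p − v_c1 = 460.8 m/s.
At r₂: circular v_c2 = √(μ/r₂) = 402.4 m/s; transfer-apoapsis v_a = √[μ(2/r₂ − 1/a_t)] = 167.2 m/s.
Δv₂ = v_c2 − v_a = 235.3 m/s.
Total Δv = Δv₁ + Δv₂ = 696.1 m/s.

Δv_total ≈ 696 m/s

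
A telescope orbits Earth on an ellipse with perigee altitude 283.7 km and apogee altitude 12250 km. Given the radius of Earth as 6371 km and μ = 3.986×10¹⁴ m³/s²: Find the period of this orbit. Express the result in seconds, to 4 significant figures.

r_p = 6371 + 283.7 = 6654.7 km = 6.6547×10⁶ m.
r_a = 6371 + 12250 = 18621 km = 1.8621×10⁷ m.
Semi-major axis a = (r_p + r_a)/2 = (6654.7 + 18621)/2 = 12638 km = 1.264×10⁷ m.
By Kepler's third law T = 2π√(a³/μ) = 2π × 2.250×10³ = 1.414×10⁴ s.

T ≈ 14140 seconds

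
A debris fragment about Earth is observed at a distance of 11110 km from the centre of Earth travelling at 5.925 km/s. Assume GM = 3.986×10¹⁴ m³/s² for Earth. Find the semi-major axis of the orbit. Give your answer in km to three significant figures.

a ≈ 10900 km

r = 1.111×10⁷ m.
Vis-viva rearranged: 1/a = 2/r − v²/μ = 1.800×10⁻⁷ − 8.807×10⁻⁸ = 9.195×10⁻⁸ m⁻¹.
a = 1.088×10⁷ m = 10876 km.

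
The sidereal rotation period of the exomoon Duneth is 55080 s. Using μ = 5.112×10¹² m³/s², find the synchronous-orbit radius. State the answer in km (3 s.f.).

A synchronous orbit has period T, so by Kepler's third law a = (μT²/4π²)^(1/3).
μT²/4π² = 5.112×10¹² × (5.508×10⁴)² / 39.48 = 3.928×10²⁰ m³.
a = 7.324×10⁶ m = 7323.9 km.

r_sync ≈ 7320 km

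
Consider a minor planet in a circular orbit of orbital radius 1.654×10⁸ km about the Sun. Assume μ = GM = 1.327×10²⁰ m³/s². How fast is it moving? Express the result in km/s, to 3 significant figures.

v ≈ 28.3 km/s

r = 1.654×10⁸ km = 1.654×10¹¹ m.
For a circular orbit v = √(μ/r) = √(1.327×10²⁰ / 1.654×10¹¹) = √(8.023×10⁸) = 28320 m/s.
That is 28.32 km/s.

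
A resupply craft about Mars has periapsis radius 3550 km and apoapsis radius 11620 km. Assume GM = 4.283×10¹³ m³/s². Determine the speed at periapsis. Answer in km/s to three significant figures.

v ≈ 4.30 km/s

Semi-major axis a = (r_p + r_a)/2 = 7585.0 km = 7.585×10⁶ m.
Vis-viva: v² = μ(2/r − 1/a) = 4.283×10¹³ × (5.634×10⁻⁷ − 1.318×10⁻⁷) = 1.848×10⁷ m²/s².
v = 4299 m/s = 4.299 km/s.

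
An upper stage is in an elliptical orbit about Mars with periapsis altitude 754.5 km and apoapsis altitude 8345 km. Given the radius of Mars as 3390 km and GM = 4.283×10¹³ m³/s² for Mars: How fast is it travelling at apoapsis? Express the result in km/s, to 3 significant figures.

v ≈ 1.38 km/s

r_p = 3390 + 754.5 = 4144.5 km = 4.1445×10⁶ m.
r_a = 3390 + 8345 = 11735 km = 1.1735×10⁷ m.
Semi-major axis a = (r_p + r_a)/2 = 7939.8 km = 7.940×10⁶ m.
Vis-viva: v² = μ(2/r − 1/a) = 4.283×10¹³ × (1.704×10⁻⁷ − 1.259×10⁻⁷) = 1.905×10⁶ m²/s².
v = 1380 m/s = 1.380 km/s.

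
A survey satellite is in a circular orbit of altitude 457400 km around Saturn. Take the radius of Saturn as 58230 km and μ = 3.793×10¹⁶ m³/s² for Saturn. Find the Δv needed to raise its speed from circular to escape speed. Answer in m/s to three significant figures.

r = 58230 + 457400 = 515630 km = 5.1563×10⁸ m.
Circular speed v_c = √(μ/r) = 8577 m/s.
Escape speed v_esc = √(2μ/r) = √2 × v_c = 12130 m/s.
Δv = v_esc − v_c = 3553 m/s.

Δv ≈ 3550 m/s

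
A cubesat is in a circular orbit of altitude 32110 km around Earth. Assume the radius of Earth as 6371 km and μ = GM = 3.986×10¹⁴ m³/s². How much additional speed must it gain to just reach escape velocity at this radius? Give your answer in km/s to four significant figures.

r = 6371 + 32110 = 38481 km = 3.8481×10⁷ m.
Circular speed v_c = √(μ/r) = 3218 m/s.
Escape speed v_esc = √(2μ/r) = √2 × v_c = 4552 m/s.
Δv = v_esc − v_c = 1333 m/s = 1.333 km/s.

Δv ≈ 1.333 km/s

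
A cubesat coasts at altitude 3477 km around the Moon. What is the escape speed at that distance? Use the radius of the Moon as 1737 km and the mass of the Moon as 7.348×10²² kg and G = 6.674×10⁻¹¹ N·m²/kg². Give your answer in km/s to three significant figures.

v_esc ≈ 1.37 km/s

μ = GM = 6.674×10⁻¹¹ × 7.348×10²² = 4.904×10¹² m³/s².
r = 1737 + 3477 = 5214.0 km = 5.2140×10⁶ m.
Escape speed v_esc = √(2μ/r) = √(2 × 4.904×10¹² / 5.214×10⁶) = √(1.881×10⁶) = 1372 m/s.
= 1.372 km/s.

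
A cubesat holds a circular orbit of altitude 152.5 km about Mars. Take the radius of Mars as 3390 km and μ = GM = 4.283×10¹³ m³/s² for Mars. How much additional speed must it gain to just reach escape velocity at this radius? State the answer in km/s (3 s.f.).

Δv ≈ 1.44 km/s

r = 3390 + 152.5 = 3542.5 km = 3.5425×10⁶ m.
Circular speed v_c = √(μ/r) = 3477 m/s.
Escape speed v_esc = √(2μ/r) = √2 × v_c = 4917 m/s.
Δv = v_esc − v_c = 1440 m/s = 1.440 km/s.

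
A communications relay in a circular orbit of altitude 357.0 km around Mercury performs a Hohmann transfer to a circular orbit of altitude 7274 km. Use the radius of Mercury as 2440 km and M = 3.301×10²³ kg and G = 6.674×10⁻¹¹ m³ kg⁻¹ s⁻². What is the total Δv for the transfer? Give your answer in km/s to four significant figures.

Δv_total ≈ 1.190 km/s

μ = GM = 6.674×10⁻¹¹ × 3.301×10²³ = 2.203×10¹³ m³/s².
r₁ = 2440 + 357.0 = 2797.0 km = 2.7970×10⁶ m.
r₂ = 2440 + 7274 = 9714.0 km = 9.7140×10⁶ m.
Transfer ellipse a_t = (r₁ + r₂)/2 = 6.256×10⁶ m.
At r₁: circular v_c1 = √(μ/r₁) = 2807 m/s; transfer-periherm v_p = √[μ(2/r₁ − 1/a_t)] = 3497 m/s.
Δv₁ = v_p − v_c1 = 690.8 m/s.
At r₂: circular v_c2 = √(μ/r₂) = 1506 m/s; transfer-apoherm v_a = √[μ(2/r₂ − 1/a_t)] = 1007 m/s.
Δv₂ = v_c2 − v_a = 499.0 m/s.
Total Δv = Δv₁ + Δv₂ = 1190 m/s = 1.190 km/s.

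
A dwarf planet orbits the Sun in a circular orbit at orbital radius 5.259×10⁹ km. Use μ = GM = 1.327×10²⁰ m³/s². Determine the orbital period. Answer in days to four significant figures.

T ≈ 76140 days

r = 5.259×10⁹ km = 5.259×10¹² m.
Kepler's third law: T = 2π√(r³/μ) = 2π√((5.259×10¹²)³ / 1.327×10²⁰).
r³/μ = 1.096×10¹⁸ s², so T = 2π × 1.047×10⁹ = 6.578×10⁹ s.
Converting: 6.578×10⁹ s ÷ 86400 = 76140 days.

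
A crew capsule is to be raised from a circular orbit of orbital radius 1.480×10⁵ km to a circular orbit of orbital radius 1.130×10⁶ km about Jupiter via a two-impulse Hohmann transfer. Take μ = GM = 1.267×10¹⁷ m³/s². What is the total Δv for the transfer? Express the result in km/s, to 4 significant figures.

r₁ = 1.480×10⁵ km = 1.480×10⁸ m.
r₂ = 1.130×10⁶ km = 1.130×10⁹ m.
Transfer ellipse a_t = (r₁ + r₂)/2 = 6.390×10⁸ m.
At r₁: circular v_c1 = √(μ/r₁) = 29260 m/s; transfer-perijove v_p = √[μ(2/r₁ − 1/a_t)] = 38910 m/s.
Δv₁ = v_p − v_c1 = 9650 m/s.
At r₂: circular v_c2 = √(μ/r₂) = 10590 m/s; transfer-apojove v_a = √[μ(2/r₂ − 1/a_t)] = 5096 m/s.
Δv₂ = v_c2 − v_a = 5493 m/s.
Total Δv = Δv₁ + Δv₂ = 15140 m/s = 15.14 km/s.

Δv_total ≈ 15.14 km/s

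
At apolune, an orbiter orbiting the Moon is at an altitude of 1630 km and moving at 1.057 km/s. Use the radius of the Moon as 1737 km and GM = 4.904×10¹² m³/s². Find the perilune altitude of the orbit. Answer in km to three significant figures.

r_a = 1737 + 1630 = 3367.0 km = 3.367×10⁶ m.
Specific energy ε = v²/2 − μ/r = -8.979×10⁵ J/kg, so a = −μ/(2ε) = 2.731×10⁶ m.
The apsides satisfy r_p + r_a = 2a, so the perilune radius is 2a − r_a = 2.095×10⁶ m = 2094.8 km.
Perilune altitude = 2094.8 − 1737 = 357.85 km.

perilune altitude ≈ 358 km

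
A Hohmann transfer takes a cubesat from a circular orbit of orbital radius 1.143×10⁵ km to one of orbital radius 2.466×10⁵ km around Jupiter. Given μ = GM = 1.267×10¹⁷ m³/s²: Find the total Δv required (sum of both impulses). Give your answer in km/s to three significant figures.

r₁ = 1.143×10⁵ km = 1.143×10⁸ m.
r₂ = 2.466×10⁵ km = 2.466×10⁸ m.
Transfer ellipse a_t = (r₁ + r₂)/2 = 1.804×10⁸ m.
At r₁: circular v_c1 = √(μ/r₁) = 33290 m/s; transfer-perijove v_p = √[μ(2/r₁ − 1/a_t)] = 38920 m/s.
Δv₁ = v_p − v_c1 = 5627 m/s.
At r₂: circular v_c2 = √(μ/r₂) = 22670 m/s; transfer-apojove v_a = √[μ(2/r₂ − 1/a_t)] = 18040 m/s.
Δv₂ = v_c2 − v_a = 4627 m/s.
Total Δv = Δv₁ + Δv₂ = 10250 m/s = 10.25 km/s.

Δv_total ≈ 10.3 km/s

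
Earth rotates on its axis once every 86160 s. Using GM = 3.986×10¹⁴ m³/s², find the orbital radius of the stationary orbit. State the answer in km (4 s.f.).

r_sync ≈ 42160 km

A synchronous orbit has period T, so by Kepler's third law a = (μT²/4π²)^(1/3).
μT²/4π² = 3.986×10¹⁴ × (8.616×10⁴)² / 39.48 = 7.495×10²² m³.
a = 4.216×10⁷ m = 42163 km.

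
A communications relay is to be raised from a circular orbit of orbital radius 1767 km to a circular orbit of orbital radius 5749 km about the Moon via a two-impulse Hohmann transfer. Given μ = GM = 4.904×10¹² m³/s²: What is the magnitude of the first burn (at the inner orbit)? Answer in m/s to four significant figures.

Δv ≈ 394.6 m/s

r₁ = 1767 km = 1.767×10⁶ m.
r₂ = 5749 km = 5.749×10⁶ m.
Transfer ellipse a_t = (r₁ + r₂)/2 = 3.758×10⁶ m.
At r₁: circular v_c1 = √(μ/r₁) = 1666 m/s; transfer-perilune v_p = √[μ(2/r₁ − 1/a_t)] = 2061 m/s.
Δv₁ = v_p − v_c1 = 394.6 m/s.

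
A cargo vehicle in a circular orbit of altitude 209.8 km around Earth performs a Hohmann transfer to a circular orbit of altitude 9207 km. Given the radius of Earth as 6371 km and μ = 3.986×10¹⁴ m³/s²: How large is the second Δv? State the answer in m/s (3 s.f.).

r₁ = 6371 + 209.8 = 6580.8 km = 6.5808×10⁶ m.
r₂ = 6371 + 9207 = 15578 km = 1.5578×10⁷ m.
Transfer ellipse a_t = (r₁ + r₂)/2 = 1.108×10⁷ m.
At r₁: circular v_c1 = √(μ/r₁) = 7783 m/s; transfer-perigee v_p = √[μ(2/r₁ − 1/a_t)] = 9228 m/s.
At r₂: circular v_c2 = √(μ/r₂) = 5058 m/s; transfer-apogee v_a = √[μ(2/r₂ − 1/a_t)] = 3898 m/s.
Δv₂ = v_c2 − v_a = 1160 m/s.

Δv ≈ 1160 m/s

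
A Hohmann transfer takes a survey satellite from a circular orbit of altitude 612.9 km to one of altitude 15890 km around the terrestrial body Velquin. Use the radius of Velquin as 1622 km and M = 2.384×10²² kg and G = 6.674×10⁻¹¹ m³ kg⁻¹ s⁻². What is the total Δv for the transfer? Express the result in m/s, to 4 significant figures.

Δv_total ≈ 438.0 m/s

μ = GM = 6.674×10⁻¹¹ × 2.384×10²² = 1.591×10¹² m³/s².
r₁ = 1622 + 612.9 = 2234.9 km = 2.2349×10⁶ m.
r₂ = 1622 + 15890 = 17512 km = 1.7512×10⁷ m.
Transfer ellipse a_t = (r₁ + r₂)/2 = 9.873×10⁶ m.
At r₁: circular v_c1 = √(μ/r₁) = 843.8 m/s; transfer-periapsis v_p = √[μ(2/r₁ − 1/a_t)] = 1124 m/s.
Δv₁ = v_p − v_c1 = 279.9 m/s.
At r₂: circular v_c2 = √(μ/r₂) = 301.4 m/s; transfer-apoapsis v_a = √[μ(2/r₂ − 1/a_t)] = 143.4 m/s.
Δv₂ = v_c2 − v_a = 158.0 m/s.
Total Δv = Δv₁ + Δv₂ = 438.0 m/s.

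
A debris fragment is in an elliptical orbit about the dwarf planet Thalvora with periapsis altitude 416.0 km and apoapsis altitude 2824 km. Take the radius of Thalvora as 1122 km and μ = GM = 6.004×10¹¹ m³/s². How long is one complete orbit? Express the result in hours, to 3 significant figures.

r_p = 1122 + 416.0 = 1538.0 km = 1.5380×10⁶ m.
r_a = 1122 + 2824 = 3946.0 km = 3.9460×10⁶ m.
Semi-major axis a = (r_p + r_a)/2 = (1538.0 + 3946.0)/2 = 2742.0 km = 2.742×10⁶ m.
By Kepler's third law T = 2π√(a³/μ) = 2π × 5.860×10³ = 3.682×10⁴ s.
= 10.23 hours.

T ≈ 10.2 hours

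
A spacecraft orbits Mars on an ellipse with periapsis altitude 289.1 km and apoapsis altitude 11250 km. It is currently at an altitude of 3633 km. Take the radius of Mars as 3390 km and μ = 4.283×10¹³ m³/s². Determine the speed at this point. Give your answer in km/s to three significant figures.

v ≈ 2.74 km/s

r_p = 3390 + 289.1 = 3679.1 km = 3.6791×10⁶ m.
r_a = 3390 + 11250 = 14640 km = 1.4640×10⁷ m.
r = 3390 + 3633 = 7023.0 km = 7.023×10⁶ m.
Semi-major axis a = (r_p + r_a)/2 = 9159.5 km = 9.160×10⁶ m.
Vis-viva: v² = μ(2/r − 1/a) = 4.283×10¹³ × (2.848×10⁻⁷ − 1.092×10⁻⁷) = 7.521×10⁶ m²/s².
v = 2742 m/s = 2.742 km/s.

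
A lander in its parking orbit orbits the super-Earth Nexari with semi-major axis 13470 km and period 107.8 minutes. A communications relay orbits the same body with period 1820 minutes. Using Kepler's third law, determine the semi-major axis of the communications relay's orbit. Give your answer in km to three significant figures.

a₂ ≈ 88600 km

Kepler's third law: a³ ∝ T², so a₂ = a₁ (T₂/T₁)^(2/3).
T₂/T₁ = 16.88, (T₂/T₁)^(2/3) = 6.581.
a₂ = 13470 × 6.581 = 88650 km.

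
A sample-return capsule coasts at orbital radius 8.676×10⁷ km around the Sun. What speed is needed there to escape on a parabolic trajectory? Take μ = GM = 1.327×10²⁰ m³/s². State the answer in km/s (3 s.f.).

v_esc ≈ 55.3 km/s

r = 8.676×10⁷ km = 8.676×10¹⁰ m.
Escape speed v_esc = √(2μ/r) = √(2 × 1.327×10²⁰ / 8.676×10¹⁰) = √(3.059×10⁹) = 55310 m/s.
= 55.31 km/s.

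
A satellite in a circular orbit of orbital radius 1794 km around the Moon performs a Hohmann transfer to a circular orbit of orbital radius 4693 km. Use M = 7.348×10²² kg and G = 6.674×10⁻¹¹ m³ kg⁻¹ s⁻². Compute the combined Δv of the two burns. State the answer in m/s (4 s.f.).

μ = GM = 6.674×10⁻¹¹ × 7.348×10²² = 4.904×10¹² m³/s².
r₁ = 1794 km = 1.794×10⁶ m.
r₂ = 4693 km = 4.693×10⁶ m.
Transfer ellipse a_t = (r₁ + r₂)/2 = 3.244×10⁶ m.
At r₁: circular v_c1 = √(μ/r₁) = 1653 m/s; transfer-perilune v_p = √[μ(2/r₁ − 1/a_t)] = 1989 m/s.
Δv₁ = v_p − v_c1 = 335.4 m/s.
At r₂: circular v_c2 = √(μ/r₂) = 1022 m/s; transfer-apolune v_a = √[μ(2/r₂ − 1/a_t)] = 760.3 m/s.
Δv₂ = v_c2 − v_a = 262.0 m/s.
Total Δv = Δv₁ + Δv₂ = 597.4 m/s.

Δv_total ≈ 597.4 m/s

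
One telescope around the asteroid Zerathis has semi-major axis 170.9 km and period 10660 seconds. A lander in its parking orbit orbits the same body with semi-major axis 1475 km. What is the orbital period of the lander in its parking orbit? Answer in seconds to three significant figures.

Kepler's third law: T² ∝ a³, so T₂ = T₁ (a₂/a₁)^(3/2).
a₂/a₁ = 8.631, (a₂/a₁)^(3/2) = 25.36.
T₂ = 10660 × 25.36 = 2.703×10⁵ seconds.

T₂ ≈ 2.70×10⁵ seconds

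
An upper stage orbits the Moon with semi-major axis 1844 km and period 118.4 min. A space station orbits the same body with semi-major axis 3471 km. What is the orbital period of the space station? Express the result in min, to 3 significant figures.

Kepler's third law: T² ∝ a³, so T₂ = T₁ (a₂/a₁)^(3/2).
a₂/a₁ = 1.882, (a₂/a₁)^(3/2) = 2.583.
T₂ = 118.4 × 2.583 = 305.8 min.

T₂ ≈ 306 min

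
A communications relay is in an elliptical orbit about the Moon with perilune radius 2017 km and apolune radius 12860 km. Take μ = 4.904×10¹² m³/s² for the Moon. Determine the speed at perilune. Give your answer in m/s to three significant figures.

v ≈ 2050 m/s

Semi-major axis a = (r_p + r_a)/2 = 7438.5 km = 7.438×10⁶ m.
Vis-viva: v² = μ(2/r − 1/a) = 4.904×10¹² × (9.916×10⁻⁷ − 1.344×10⁻⁷) = 4.203×10⁶ m²/s².
v = 2050 m/s.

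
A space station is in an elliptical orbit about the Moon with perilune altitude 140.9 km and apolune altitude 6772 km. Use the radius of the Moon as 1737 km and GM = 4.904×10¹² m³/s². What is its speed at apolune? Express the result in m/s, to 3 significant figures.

v ≈ 457 m/s

r_p = 1737 + 140.9 = 1877.9 km = 1.8779×10⁶ m.
r_a = 1737 + 6772 = 8509.0 km = 8.5090×10⁶ m.
Semi-major axis a = (r_p + r_a)/2 = 5193.4 km = 5.193×10⁶ m.
Vis-viva: v² = μ(2/r − 1/a) = 4.904×10¹² × (2.350×10⁻⁷ − 1.926×10⁻⁷) = 2.084×10⁵ m²/s².
v = 456.5 m/s.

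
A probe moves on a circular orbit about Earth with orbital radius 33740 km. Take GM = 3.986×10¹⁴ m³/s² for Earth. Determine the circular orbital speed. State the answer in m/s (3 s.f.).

r = 33740 km = 3.374×10⁷ m.
For a circular orbit v = √(μ/r) = √(3.986×10¹⁴ / 3.374×10⁷) = √(1.181×10⁷) = 3437 m/s.

v ≈ 3440 m/s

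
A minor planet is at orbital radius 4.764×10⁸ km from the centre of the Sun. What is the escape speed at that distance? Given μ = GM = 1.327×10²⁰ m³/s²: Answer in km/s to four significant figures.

v_esc ≈ 23.60 km/s

r = 4.764×10⁸ km = 4.764×10¹¹ m.
Escape speed v_esc = √(2μ/r) = √(2 × 1.327×10²⁰ / 4.764×10¹¹) = √(5.571×10⁸) = 23600 m/s.
= 23.60 km/s.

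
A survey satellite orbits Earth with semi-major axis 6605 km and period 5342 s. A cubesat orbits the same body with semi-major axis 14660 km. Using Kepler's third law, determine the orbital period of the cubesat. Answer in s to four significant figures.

Kepler's third law: T² ∝ a³, so T₂ = T₁ (a₂/a₁)^(3/2).
a₂/a₁ = 2.220, (a₂/a₁)^(3/2) = 3.307.
T₂ = 5342 × 3.307 = 17660 s.

T₂ ≈ 17660 s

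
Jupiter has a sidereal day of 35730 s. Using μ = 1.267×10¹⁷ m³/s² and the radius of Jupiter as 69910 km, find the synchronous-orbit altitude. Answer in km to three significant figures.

A synchronous orbit has period T, so by Kepler's third law a = (μT²/4π²)^(1/3).
μT²/4π² = 1.267×10¹⁷ × (3.573×10⁴)² / 39.48 = 4.097×10²⁴ m³.
a = 1.600×10⁸ m = 1.6002×10⁵ km.
Altitude h = a − R = 1.6002×10⁵ − 69910 = 90105 km.

h_sync ≈ 90100 km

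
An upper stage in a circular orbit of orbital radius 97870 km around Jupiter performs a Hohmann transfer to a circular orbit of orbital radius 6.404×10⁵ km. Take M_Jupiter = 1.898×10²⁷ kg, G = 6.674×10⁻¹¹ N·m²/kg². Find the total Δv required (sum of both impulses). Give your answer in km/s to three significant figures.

μ = GM = 6.674×10⁻¹¹ × 1.898×10²⁷ = 1.267×10¹⁷ m³/s².
r₁ = 97870 km = 9.787×10⁷ m.
r₂ = 6.404×10⁵ km = 6.404×10⁸ m.
Transfer ellipse a_t = (r₁ + r₂)/2 = 3.691×10⁸ m.
At r₁: circular v_c1 = √(μ/r₁) = 35980 m/s; transfer-perijove v_p = √[μ(2/r₁ − 1/a_t)] = 47390 m/s.
Δv₁ = v_p − v_c1 = 11410 m/s.
At r₂: circular v_c2 = √(μ/r₂) = 14060 m/s; transfer-apojove v_a = √[μ(2/r₂ − 1/a_t)] = 7242 m/s.
Δv₂ = v_c2 − v_a = 6822 m/s.
Total Δv = Δv₁ + Δv₂ = 18230 m/s = 18.23 km/s.

Δv_total ≈ 18.2 km/s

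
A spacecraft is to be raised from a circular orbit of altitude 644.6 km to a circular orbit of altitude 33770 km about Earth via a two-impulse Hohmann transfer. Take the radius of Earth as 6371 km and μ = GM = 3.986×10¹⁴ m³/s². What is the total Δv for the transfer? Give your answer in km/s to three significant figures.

Δv_total ≈ 3.73 km/s

r₁ = 6371 + 644.6 = 7015.6 km = 7.0156×10⁶ m.
r₂ = 6371 + 33770 = 40141 km = 4.0141×10⁷ m.
Transfer ellipse a_t = (r₁ + r₂)/2 = 2.358×10⁷ m.
At r₁: circular v_c1 = √(μ/r₁) = 7538 m/s; transfer-perigee v_p = √[μ(2/r₁ − 1/a_t)] = 9835 m/s.
Δv₁ = v_p − v_c1 = 2297 m/s.
At r₂: circular v_c2 = √(μ/r₂) = 3151 m/s; transfer-apogee v_a = √[μ(2/r₂ − 1/a_t)] = 1719 m/s.
Δv₂ = v_c2 − v_a = 1432 m/s.
Total Δv = Δv₁ + Δv₂ = 3730 m/s = 3.730 km/s.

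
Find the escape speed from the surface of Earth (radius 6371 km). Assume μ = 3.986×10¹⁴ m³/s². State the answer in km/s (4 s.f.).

v_esc ≈ 11.19 km/s

r = R = 6.371×10⁶ m.
Escape speed v_esc = √(2μ/r) = √(2 × 3.986×10¹⁴ / 6.371×10⁶) = √(1.251×10⁸) = 11190 m/s.
= 11.19 km/s.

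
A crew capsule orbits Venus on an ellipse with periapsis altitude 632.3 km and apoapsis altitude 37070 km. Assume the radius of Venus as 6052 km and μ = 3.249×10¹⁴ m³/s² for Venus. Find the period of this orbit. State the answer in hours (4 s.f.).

T ≈ 12.03 hours

r_p = 6052 + 632.3 = 6684.3 km = 6.6843×10⁶ m.
r_a = 6052 + 37070 = 43122 km = 4.3122×10⁷ m.
Semi-major axis a = (r_p + r_a)/2 = (6684.3 + 43122)/2 = 24903 km = 2.490×10⁷ m.
By Kepler's third law T = 2π√(a³/μ) = 2π × 6.895×10³ = 4.332×10⁴ s.
= 12.03 hours.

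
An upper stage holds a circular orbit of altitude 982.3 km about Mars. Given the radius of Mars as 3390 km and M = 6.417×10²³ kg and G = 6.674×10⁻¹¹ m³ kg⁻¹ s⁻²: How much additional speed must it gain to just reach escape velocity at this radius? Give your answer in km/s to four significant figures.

μ = GM = 6.674×10⁻¹¹ × 6.417×10²³ = 4.283×10¹³ m³/s².
r = 3390 + 982.3 = 4372.3 km = 4.3723×10⁶ m.
Circular speed v_c = √(μ/r) = 3130 m/s.
Escape speed v_esc = √(2μ/r) = √2 × v_c = 4426 m/s.
Δv = v_esc − v_c = 1296 m/s = 1.296 km/s.

Δv ≈ 1.296 km/s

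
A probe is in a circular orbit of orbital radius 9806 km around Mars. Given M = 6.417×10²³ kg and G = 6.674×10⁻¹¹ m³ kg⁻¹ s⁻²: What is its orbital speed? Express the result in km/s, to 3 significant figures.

μ = GM = 6.674×10⁻¹¹ × 6.417×10²³ = 4.283×10¹³ m³/s².
r = 9806 km = 9.806×10⁶ m.
For a circular orbit v = √(μ/r) = √(4.283×10¹³ / 9.806×10⁶) = √(4.367×10⁶) = 2090 m/s.
That is 2.090 km/s.

v ≈ 2.09 km/s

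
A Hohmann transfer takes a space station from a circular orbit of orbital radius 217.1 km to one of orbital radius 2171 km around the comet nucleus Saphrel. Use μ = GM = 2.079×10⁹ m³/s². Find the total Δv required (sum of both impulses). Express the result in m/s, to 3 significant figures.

r₁ = 217.1 km = 2.171×10⁵ m.
r₂ = 2171 km = 2.171×10⁶ m.
Transfer ellipse a_t = (r₁ + r₂)/2 = 1.194×10⁶ m.
At r₁: circular v_c1 = √(μ/r₁) = 97.86 m/s; transfer-periapsis v_p = √[μ(2/r₁ − 1/a_t)] = 132.0 m/s.
Δv₁ = v_p − v_c1 = 34.09 m/s.
At r₂: circular v_c2 = √(μ/r₂) = 30.95 m/s; transfer-apoapsis v_a = √[μ(2/r₂ − 1/a_t)] = 13.20 m/s.
Δv₂ = v_c2 − v_a = 17.75 m/s.
Total Δv = Δv₁ + Δv₂ = 51.84 m/s.

Δv_total ≈ 51.8 m/s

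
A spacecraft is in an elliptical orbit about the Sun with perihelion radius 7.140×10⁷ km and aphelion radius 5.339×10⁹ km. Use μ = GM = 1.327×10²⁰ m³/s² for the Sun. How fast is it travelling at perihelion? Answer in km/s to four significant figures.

Semi-major axis a = (r_p + r_a)/2 = 2.7052×10⁹ km = 2.705×10¹² m.
Vis-viva: v² = μ(2/r − 1/a) = 1.327×10²⁰ × (2.801×10⁻¹¹ − 3.697×10⁻¹³) = 3.668×10⁹ m²/s².
v = 60560 m/s = 60.56 km/s.

v ≈ 60.56 km/s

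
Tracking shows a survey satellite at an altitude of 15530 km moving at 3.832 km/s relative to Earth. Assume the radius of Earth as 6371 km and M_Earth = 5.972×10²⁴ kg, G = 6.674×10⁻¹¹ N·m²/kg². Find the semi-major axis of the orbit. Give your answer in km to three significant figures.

μ = GM = 6.674×10⁻¹¹ × 5.972×10²⁴ = 3.986×10¹⁴ m³/s².
r = 6371 + 15530 = 21901 km = 2.190×10⁷ m.
Specific orbital energy ε = v²/2 − μ/r = (3832)²/2 − 3.986×10¹⁴/2.190×10⁷ = -1.086×10⁷ J/kg.
Since ε = −μ/(2a), a = −μ/(2ε) = 1.836×10⁷ m = 18356 km.

a ≈ 18400 km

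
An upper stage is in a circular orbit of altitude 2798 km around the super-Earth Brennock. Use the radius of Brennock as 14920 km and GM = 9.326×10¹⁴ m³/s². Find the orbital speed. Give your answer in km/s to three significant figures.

r = 14920 + 2798 = 17718 km = 1.7718×10⁷ m.
For a circular orbit v = √(μ/r) = √(9.326×10¹⁴ / 1.772×10⁷) = √(5.264×10⁷) = 7255 m/s.
That is 7.255 km/s.

v ≈ 7.26 km/s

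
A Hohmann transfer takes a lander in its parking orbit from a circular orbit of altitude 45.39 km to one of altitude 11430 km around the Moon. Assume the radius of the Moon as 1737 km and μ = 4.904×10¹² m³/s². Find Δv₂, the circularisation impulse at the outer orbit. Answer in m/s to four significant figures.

Δv ≈ 312.3 m/s

r₁ = 1737 + 45.39 = 1782.4 km = 1.7824×10⁶ m.
r₂ = 1737 + 11430 = 13167 km = 1.3167×10⁷ m.
Transfer ellipse a_t = (r₁ + r₂)/2 = 7.475×10⁶ m.
At r₁: circular v_c1 = √(μ/r₁) = 1659 m/s; transfer-perilune v_p = √[μ(2/r₁ − 1/a_t)] = 2202 m/s.
At r₂: circular v_c2 = √(μ/r₂) = 610.3 m/s; transfer-apolune v_a = √[μ(2/r₂ − 1/a_t)] = 298.0 m/s.
Δv₂ = v_c2 − v_a = 312.3 m/s.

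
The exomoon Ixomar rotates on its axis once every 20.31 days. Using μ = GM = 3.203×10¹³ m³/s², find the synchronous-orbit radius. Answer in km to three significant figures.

r_sync ≈ 1.36×10⁵ km

T = 20.31 days = 1.755×10⁶ s.
A synchronous orbit has period T, so by Kepler's third law a = (μT²/4π²)^(1/3).
μT²/4π² = 3.203×10¹³ × (1.755×10⁶)² / 39.48 = 2.498×10²⁴ m³.
a = 1.357×10⁸ m = 1.3569×10⁵ km.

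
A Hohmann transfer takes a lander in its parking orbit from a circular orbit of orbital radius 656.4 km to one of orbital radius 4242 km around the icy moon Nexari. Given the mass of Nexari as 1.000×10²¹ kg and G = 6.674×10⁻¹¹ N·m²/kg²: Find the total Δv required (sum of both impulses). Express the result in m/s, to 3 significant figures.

Δv_total ≈ 161 m/s

μ = GM = 6.674×10⁻¹¹ × 1.000×10²¹ = 6.674×10¹⁰ m³/s².
r₁ = 656.4 km = 6.564×10⁵ m.
r₂ = 4242 km = 4.242×10⁶ m.
Transfer ellipse a_t = (r₁ + r₂)/2 = 2.449×10⁶ m.
At r₁: circular v_c1 = √(μ/r₁) = 318.9 m/s; transfer-periapsis v_p = √[μ(2/r₁ − 1/a_t)] = 419.6 m/s.
Δv₁ = v_p − v_c1 = 100.8 m/s.
At r₂: circular v_c2 = √(μ/r₂) = 125.4 m/s; transfer-apoapsis v_a = √[μ(2/r₂ − 1/a_t)] = 64.94 m/s.
Δv₂ = v_c2 − v_a = 60.50 m/s.
Total Δv = Δv₁ + Δv₂ = 161.3 m/s.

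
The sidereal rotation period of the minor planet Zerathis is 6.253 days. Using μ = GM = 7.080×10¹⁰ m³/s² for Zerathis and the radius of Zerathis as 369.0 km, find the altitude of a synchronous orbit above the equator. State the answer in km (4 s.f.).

T = 6.253 days = 5.403×10⁵ s.
A synchronous orbit has period T, so by Kepler's third law a = (μT²/4π²)^(1/3).
μT²/4π² = 7.080×10¹⁰ × (5.403×10⁵)² / 39.48 = 5.235×10²⁰ m³.
a = 8.059×10⁶ m = 8059.2 km.
Altitude h = a − R = 8059.2 − 369.0 = 7690.2 km.

h_sync ≈ 7690 km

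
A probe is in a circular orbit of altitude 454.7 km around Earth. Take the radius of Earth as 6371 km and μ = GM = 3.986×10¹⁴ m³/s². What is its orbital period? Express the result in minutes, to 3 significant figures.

T ≈ 93.5 minutes

r = 6371 + 454.7 = 6825.7 km = 6.8257×10⁶ m.
Kepler's third law: T = 2π√(r³/μ) = 2π√((6.826×10⁶)³ / 3.986×10¹⁴).
r³/μ = 7.978×10⁵ s², so T = 2π × 8.932×10² = 5.612×10³ s.
Converting: 5.612×10³ s ÷ 60.00 = 93.54 minutes.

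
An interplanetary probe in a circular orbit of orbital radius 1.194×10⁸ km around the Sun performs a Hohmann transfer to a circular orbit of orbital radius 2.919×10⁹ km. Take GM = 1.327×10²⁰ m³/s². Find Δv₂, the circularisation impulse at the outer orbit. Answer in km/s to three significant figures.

Δv ≈ 4.85 km/s

r₁ = 1.194×10⁸ km = 1.194×10¹¹ m.
r₂ = 2.919×10⁹ km = 2.919×10¹² m.
Transfer ellipse a_t = (r₁ + r₂)/2 = 1.519×10¹² m.
At r₁: circular v_c1 = √(μ/r₁) = 33340 m/s; transfer-perihelion v_p = √[μ(2/r₁ − 1/a_t)] = 46210 m/s.
At r₂: circular v_c2 = √(μ/r₂) = 6742 m/s; transfer-aphelion v_a = √[μ(2/r₂ − 1/a_t)] = 1890 m/s.
Δv₂ = v_c2 − v_a = 4852 m/s.
= 4.852 km/s.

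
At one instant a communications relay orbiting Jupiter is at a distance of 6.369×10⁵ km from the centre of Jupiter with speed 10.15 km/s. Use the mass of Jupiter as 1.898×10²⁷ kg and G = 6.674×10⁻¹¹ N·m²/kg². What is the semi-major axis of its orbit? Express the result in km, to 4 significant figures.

a ≈ 4.298×10⁵ km

μ = GM = 6.674×10⁻¹¹ × 1.898×10²⁷ = 1.267×10¹⁷ m³/s².
r = 6.369×10⁸ m.
Specific orbital energy ε = v²/2 − μ/r = (10150)²/2 − 1.267×10¹⁷/6.369×10⁸ = -1.474×10⁸ J/kg.
Since ε = −μ/(2a), a = −μ/(2ε) = 4.298×10⁸ m = 4.2975×10⁵ km.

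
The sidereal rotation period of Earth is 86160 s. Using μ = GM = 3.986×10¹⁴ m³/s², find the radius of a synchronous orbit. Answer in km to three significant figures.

A synchronous orbit has period T, so by Kepler's third law a = (μT²/4π²)^(1/3).
μT²/4π² = 3.986×10¹⁴ × (8.616×10⁴)² / 39.48 = 7.495×10²² m³.
a = 4.216×10⁷ m = 42163 km.

r_sync ≈ 42200 km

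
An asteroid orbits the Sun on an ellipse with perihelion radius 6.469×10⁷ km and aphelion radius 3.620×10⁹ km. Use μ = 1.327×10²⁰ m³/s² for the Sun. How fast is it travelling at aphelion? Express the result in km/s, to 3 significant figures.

Semi-major axis a = (r_p + r_a)/2 = 1.8423×10⁹ km = 1.842×10¹² m.
Vis-viva: v² = μ(2/r − 1/a) = 1.327×10²⁰ × (5.525×10⁻¹³ − 5.428×10⁻¹³) = 1.287×10⁶ m²/s².
v = 1135 m/s = 1.135 km/s.

v ≈ 1.13 km/s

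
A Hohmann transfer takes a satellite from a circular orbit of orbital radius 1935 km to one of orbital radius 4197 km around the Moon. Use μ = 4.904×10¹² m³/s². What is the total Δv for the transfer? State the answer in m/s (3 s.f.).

Δv_total ≈ 493 m/s

r₁ = 1935 km = 1.935×10⁶ m.
r₂ = 4197 km = 4.197×10⁶ m.
Transfer ellipse a_t = (r₁ + r₂)/2 = 3.066×10⁶ m.
At r₁: circular v_c1 = √(μ/r₁) = 1592 m/s; transfer-perilune v_p = √[μ(2/r₁ − 1/a_t)] = 1863 m/s.
Δv₁ = v_p − v_c1 = 270.6 m/s.
At r₂: circular v_c2 = √(μ/r₂) = 1081 m/s; transfer-apolune v_a = √[μ(2/r₂ − 1/a_t)] = 858.7 m/s.
Δv₂ = v_c2 − v_a = 222.2 m/s.
Total Δv = Δv₁ + Δv₂ = 492.8 m/s.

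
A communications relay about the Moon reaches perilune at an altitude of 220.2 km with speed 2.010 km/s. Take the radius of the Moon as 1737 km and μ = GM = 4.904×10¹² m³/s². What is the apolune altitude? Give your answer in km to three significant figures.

r_p = 1737 + 220.2 = 1957.2 km = 1.957×10⁶ m.
Specific energy ε = v²/2 − μ/r = -4.856×10⁵ J/kg, so a = −μ/(2ε) = 5.050×10⁶ m.
The apsides satisfy r_p + r_a = 2a, so the apolune radius is 2a − r_p = 8.142×10⁶ m = 8142.3 km.
Apolune altitude = 8142.3 − 1737 = 6405.3 km.

apolune altitude ≈ 6410 km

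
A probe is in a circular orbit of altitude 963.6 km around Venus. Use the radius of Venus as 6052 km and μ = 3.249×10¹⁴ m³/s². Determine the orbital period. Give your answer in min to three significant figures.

r = 6052 + 963.6 = 7015.6 km = 7.0156×10⁶ m.
Kepler's third law: T = 2π√(r³/μ) = 2π√((7.016×10⁶)³ / 3.249×10¹⁴).
r³/μ = 1.063×10⁶ s², so T = 2π × 1.031×10³ = 6.477×10³ s.
Converting: 6.477×10³ s ÷ 60.00 = 108.0 min.

T ≈ 108 min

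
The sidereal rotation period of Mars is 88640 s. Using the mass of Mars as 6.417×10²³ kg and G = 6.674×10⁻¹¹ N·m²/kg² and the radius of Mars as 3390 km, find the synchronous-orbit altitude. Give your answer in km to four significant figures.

h_sync ≈ 17040 km

μ = GM = 6.674×10⁻¹¹ × 6.417×10²³ = 4.283×10¹³ m³/s².
A synchronous orbit has period T, so by Kepler's third law a = (μT²/4π²)^(1/3).
μT²/4π² = 4.283×10¹³ × (8.864×10⁴)² / 39.48 = 8.524×10²¹ m³.
a = 2.043×10⁷ m = 20427 km.
Altitude h = a − R = 20427 − 3390 = 17037 km.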